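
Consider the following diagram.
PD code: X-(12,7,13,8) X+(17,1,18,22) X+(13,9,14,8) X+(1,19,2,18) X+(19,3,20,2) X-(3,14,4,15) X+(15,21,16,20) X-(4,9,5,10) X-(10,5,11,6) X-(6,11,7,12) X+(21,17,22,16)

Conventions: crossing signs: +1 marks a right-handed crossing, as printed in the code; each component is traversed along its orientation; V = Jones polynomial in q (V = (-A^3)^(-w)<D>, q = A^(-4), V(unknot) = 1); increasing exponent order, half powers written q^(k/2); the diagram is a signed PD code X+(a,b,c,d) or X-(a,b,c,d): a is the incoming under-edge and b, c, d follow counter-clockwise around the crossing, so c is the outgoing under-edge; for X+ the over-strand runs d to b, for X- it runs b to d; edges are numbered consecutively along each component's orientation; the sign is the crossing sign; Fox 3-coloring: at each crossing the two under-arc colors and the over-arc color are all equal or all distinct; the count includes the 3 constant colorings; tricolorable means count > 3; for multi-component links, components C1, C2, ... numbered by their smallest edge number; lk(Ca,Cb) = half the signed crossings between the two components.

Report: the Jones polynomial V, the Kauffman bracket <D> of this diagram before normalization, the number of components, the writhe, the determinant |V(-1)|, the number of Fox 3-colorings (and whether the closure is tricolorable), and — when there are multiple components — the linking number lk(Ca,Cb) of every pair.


V(q) = -q^-2 + q^-1 - 1 + 3q - 2q^2 + 3q^3 - 2q^4 + q^5 - q^6
bracket: A^-21 - A^-17 + 2A^-13 - 3A^-9 + 2A^-5 - 3A^-1 + A^3 - A^7 + A^11, w = +1
1 component, writhe +1, over 11 crossings
det 15, colorings 9 of 3^11 — tricolorable
observation: w = +1 shifts under R1 moves; the (-A^3)^(-1) factor cancels that in V


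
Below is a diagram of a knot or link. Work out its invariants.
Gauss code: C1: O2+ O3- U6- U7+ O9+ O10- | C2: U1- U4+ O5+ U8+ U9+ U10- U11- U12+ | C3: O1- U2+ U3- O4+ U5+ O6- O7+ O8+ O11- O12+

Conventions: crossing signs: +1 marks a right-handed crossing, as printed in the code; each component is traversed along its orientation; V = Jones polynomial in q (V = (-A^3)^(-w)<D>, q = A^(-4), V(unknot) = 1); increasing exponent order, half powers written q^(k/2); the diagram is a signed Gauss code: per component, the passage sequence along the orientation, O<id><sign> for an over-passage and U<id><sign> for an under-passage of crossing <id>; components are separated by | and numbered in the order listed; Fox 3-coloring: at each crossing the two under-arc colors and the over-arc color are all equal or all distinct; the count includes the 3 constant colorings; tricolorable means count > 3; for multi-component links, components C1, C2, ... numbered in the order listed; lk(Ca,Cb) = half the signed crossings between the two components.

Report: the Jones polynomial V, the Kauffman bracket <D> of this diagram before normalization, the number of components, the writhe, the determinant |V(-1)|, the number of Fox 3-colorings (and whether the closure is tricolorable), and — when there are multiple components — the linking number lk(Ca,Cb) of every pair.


V(q) = 1 + q + q^2 + q^3
bracket: A^-6 + A^-2 + A^2 + A^6, w = +2
3 components, writhe +2, over 12 crossings
lk(C1,C2) = 0
linking number lk(C1,C3) = 0
lk(C2,C3): +1
det 0, colorings 9 of 3^12 — tricolorable
observation: w = +2 (over 12 crossings) is diagram-only; (-A^3)^(-2) removes it from V


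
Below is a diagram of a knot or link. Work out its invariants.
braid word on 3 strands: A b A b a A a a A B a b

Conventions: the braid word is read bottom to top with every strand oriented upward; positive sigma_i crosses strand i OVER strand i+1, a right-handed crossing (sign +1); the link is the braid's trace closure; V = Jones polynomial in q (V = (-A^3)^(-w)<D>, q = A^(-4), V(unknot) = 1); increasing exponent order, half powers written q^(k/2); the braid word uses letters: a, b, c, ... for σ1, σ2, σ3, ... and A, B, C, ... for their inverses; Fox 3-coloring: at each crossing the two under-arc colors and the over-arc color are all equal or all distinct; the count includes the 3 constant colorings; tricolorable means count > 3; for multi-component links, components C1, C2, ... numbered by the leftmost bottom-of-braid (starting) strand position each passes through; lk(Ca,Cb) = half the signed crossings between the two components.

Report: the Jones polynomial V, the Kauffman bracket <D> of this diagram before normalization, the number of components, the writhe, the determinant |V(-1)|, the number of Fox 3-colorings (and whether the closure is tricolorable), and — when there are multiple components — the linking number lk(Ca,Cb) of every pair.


V(q) = -q^-1 + 2 - q + 2q^2 - q^3 + q^4 - q^5
bracket: -A^-14 + A^-10 - A^-6 + 2A^-2 - A^2 + 2A^6 - A^10, w = +2
1 component, writhe +2, over 12 crossings
det 9, colorings 9 of 3^12 — tricolorable
observation: det 9 = |V(-1)|; divisible by 3, so tricolorable


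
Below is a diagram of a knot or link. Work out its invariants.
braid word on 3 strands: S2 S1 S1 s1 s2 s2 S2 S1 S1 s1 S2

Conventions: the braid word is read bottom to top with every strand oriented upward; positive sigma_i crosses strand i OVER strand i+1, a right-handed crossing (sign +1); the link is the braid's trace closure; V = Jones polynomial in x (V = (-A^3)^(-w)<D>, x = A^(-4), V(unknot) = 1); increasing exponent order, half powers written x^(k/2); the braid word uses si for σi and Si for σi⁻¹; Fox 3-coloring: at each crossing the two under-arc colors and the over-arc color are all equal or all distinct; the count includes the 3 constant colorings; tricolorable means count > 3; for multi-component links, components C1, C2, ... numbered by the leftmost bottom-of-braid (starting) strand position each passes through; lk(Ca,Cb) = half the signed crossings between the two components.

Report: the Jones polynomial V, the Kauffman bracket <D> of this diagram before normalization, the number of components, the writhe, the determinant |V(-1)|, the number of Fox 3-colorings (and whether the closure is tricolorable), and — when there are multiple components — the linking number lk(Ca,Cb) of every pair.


V(x) = -x^(-9/2) - x^(-5/2) + x^(-3/2) - x^(-1/2)
bracket: A^-7 - A^-3 + A + A^9, w = -3
2 components, writhe -3, over 11 crossings
lk(C1,C2) = -2
det 4, colorings 3 of 3^11 — not tricolorable
observation: free reduction leaves σ2⁻¹ σ1⁻¹ σ2 σ1⁻¹ σ2⁻¹ of the original 11 letters


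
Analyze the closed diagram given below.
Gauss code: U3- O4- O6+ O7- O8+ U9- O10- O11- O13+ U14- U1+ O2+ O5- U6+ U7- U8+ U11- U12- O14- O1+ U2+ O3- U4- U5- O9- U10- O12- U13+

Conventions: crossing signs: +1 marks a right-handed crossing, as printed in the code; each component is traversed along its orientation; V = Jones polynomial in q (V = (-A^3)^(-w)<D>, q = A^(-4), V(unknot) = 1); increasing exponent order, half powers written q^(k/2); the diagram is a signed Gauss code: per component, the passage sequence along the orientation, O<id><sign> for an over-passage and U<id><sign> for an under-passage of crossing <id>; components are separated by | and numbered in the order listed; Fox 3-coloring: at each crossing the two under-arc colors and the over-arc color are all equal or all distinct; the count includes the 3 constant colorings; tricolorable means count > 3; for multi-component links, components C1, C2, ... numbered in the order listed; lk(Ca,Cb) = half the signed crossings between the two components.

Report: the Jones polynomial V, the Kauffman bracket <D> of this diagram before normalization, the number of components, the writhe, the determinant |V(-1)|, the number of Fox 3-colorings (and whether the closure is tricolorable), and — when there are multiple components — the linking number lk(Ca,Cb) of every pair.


V(q) = -q^-6 + q^-5 - q^-4 + 2q^-3 - q^-2 + q^-1
bracket: A^-8 - A^-4 + 2 - A^4 + A^8 - A^12, w = -4
1 component, writhe -4, over 14 crossings
det 7, colorings 3 of 3^14 — not tricolorable
observation: w = -4 (over 14 crossings) is diagram-only; (-A^3)^(4) removes it from V


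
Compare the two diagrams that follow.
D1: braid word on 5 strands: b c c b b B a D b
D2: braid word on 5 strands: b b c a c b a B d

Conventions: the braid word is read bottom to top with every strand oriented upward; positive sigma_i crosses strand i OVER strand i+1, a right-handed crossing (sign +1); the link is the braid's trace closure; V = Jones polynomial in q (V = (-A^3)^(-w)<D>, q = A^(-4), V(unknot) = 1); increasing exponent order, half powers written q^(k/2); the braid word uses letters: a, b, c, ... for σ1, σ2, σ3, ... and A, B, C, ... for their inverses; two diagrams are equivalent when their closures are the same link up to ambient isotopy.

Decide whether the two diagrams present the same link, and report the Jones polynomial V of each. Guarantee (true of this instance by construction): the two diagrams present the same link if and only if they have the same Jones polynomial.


equivalent: yes
V(D1) = -q^(3/2) - 2q^(7/2) + q^(9/2) - q^(11/2) + q^(13/2)  (w +5, c 9, <D> = -A^-11 + A^-7 - A^-3 + 2A + A^9)
V(D2) = -q^(3/2) - 2q^(7/2) + q^(9/2) - q^(11/2) + q^(13/2)  (w +7, c 9, <D> = -A^-5 + A^-1 - A^3 + 2A^7 + A^15)
why: Markov moves rewrite D1 (9 crossings) into D2 (9)


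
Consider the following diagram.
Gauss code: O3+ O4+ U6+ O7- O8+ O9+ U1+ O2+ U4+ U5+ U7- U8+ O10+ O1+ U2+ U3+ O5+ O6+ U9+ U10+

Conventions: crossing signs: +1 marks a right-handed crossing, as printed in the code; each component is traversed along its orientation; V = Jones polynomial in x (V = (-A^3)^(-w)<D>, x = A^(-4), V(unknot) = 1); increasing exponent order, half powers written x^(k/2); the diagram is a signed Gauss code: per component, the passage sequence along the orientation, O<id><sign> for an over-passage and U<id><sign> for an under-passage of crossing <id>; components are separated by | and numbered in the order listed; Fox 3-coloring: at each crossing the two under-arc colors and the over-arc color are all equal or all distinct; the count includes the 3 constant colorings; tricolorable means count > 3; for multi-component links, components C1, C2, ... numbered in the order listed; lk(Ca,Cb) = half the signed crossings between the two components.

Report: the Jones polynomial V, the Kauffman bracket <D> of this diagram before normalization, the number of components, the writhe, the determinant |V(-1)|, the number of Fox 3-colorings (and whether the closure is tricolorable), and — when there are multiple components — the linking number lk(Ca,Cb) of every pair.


V(x) = x^3 + x^5 - x^8
bracket: -A^-8 + A^4 + A^12, w = +8
1 component, writhe +8, over 10 crossings
det 3, colorings 9 of 3^10 — tricolorable
observation: |V(-1)| = 3: so tricolorable, since 3 divides 3


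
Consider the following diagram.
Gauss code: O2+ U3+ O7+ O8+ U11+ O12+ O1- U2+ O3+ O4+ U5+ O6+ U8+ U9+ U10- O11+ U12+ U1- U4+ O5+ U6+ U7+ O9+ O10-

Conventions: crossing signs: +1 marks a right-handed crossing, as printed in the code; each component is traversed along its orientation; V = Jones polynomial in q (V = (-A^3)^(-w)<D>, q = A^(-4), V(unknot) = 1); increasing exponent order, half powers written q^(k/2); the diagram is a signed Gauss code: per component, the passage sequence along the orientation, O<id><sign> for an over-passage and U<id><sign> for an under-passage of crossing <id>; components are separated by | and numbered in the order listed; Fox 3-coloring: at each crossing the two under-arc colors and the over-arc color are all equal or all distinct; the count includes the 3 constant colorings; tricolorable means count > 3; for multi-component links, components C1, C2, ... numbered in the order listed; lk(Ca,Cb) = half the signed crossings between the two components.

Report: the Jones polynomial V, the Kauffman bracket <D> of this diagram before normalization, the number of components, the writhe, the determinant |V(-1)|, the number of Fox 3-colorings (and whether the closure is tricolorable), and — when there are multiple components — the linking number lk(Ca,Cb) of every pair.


Jones polynomial: V(q) = q^3 + q^5 - q^8
<D> = -A^-8 + A^4 + A^12; writhe +8
components 1, writhe +8 (12 crossings)
3-colorings: 9 of 3^12, det 3 — tricolorable
note: w = +8 (over 12 crossings) is diagram-only; (-A^3)^(-8) removes it from V


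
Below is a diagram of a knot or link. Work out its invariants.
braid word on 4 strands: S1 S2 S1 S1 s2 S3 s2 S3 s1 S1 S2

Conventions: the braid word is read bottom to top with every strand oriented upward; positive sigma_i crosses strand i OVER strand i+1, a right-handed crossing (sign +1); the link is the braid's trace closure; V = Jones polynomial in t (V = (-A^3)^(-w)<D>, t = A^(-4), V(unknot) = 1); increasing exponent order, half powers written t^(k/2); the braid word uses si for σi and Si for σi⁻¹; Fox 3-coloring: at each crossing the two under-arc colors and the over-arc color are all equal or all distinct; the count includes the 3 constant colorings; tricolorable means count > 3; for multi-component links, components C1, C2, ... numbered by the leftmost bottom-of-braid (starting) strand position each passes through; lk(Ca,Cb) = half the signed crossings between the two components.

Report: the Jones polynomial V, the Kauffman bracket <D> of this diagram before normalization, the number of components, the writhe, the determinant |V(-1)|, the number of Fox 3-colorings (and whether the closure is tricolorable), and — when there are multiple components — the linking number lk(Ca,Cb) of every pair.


V(t) = -t^-6 + t^-5 - t^-4 + 2t^-3 - t^-2 + t^-1
bracket: -A^-11 + A^-7 - 2A^-3 + A - A^5 + A^9, w = -5
1 component, writhe -5, over 11 crossings
det 7, colorings 3 of 3^11 — not tricolorable
observation: |V(-1)| = 7: so not tricolorable, since 3 does not divide 7


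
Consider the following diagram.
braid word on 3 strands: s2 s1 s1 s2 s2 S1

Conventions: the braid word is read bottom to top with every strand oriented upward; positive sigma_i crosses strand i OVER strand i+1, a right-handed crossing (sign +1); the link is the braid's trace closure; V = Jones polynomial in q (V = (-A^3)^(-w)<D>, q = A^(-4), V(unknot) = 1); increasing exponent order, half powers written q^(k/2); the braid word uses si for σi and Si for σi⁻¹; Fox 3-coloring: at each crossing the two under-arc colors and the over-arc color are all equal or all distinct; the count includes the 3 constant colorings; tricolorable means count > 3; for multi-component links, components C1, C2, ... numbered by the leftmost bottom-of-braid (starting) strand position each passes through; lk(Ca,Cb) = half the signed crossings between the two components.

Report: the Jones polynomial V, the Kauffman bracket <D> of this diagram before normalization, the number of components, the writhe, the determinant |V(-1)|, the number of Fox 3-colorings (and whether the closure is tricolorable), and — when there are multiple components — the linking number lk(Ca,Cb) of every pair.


V = q - q^2 + 2q^3 - q^4 + q^5 - q^6
<D> = -A^-12 + A^-8 - A^-4 + 2 - A^4 + A^8 (w = +4)
1 component over 6 crossings, w = +4
3 Fox colorings among 3^6, |V(-1)| = 7: not tricolorable
why: V spans 5 powers of q: at least 5 crossings in any diagram


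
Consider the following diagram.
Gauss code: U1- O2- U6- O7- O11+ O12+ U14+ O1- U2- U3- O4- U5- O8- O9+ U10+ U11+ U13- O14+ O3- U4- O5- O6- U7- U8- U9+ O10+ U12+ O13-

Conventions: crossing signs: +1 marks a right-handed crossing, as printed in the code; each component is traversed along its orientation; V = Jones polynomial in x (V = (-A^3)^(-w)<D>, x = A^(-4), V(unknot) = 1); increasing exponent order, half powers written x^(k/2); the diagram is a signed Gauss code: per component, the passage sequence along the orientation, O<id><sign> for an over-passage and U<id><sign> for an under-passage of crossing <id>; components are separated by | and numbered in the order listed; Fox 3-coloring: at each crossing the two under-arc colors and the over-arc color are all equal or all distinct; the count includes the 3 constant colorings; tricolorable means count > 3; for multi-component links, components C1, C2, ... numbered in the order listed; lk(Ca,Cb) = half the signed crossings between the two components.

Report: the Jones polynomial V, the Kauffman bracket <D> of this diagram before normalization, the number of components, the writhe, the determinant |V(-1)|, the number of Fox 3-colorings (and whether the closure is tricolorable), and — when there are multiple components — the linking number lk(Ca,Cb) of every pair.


V = x^-7 - 2x^-6 + 2x^-5 - 3x^-4 + 3x^-3 - 2x^-2 + 2x^-1
<D> = 2A^-8 - 2A^-4 + 3 - 3A^4 + 2A^8 - 2A^12 + A^16 (w = -4)
1 component over 14 crossings, w = -4
9 Fox colorings among 3^14, |V(-1)| = 15: tricolorable
why: det 15 = |V(-1)|; divisible by 3, so tricolorable


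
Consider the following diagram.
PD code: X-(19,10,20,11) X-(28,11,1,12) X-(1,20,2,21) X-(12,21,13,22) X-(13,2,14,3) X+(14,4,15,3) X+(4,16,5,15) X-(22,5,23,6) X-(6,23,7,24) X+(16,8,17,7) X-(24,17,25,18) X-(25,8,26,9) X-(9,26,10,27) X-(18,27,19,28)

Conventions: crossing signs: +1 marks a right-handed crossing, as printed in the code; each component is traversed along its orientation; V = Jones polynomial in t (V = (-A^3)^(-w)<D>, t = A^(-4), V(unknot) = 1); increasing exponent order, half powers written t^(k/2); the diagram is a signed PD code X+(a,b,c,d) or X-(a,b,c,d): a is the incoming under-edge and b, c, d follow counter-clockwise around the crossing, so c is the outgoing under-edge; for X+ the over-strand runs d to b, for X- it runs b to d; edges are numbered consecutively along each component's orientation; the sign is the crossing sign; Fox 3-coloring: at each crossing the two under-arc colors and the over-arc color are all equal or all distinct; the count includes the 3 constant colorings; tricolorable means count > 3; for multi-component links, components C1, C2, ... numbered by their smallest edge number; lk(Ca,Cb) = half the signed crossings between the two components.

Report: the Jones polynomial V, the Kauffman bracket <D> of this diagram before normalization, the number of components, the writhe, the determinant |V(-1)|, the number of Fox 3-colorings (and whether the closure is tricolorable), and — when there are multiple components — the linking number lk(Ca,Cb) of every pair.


V = -t^-10 + t^-9 - t^-8 + t^-7 - t^-6 + t^-5 + t^-3
<D> = A^-12 + A^-4 - 1 + A^4 - A^8 + A^12 - A^16 (w = -8)
1 component over 14 crossings, w = -8
3 Fox colorings among 3^14, |V(-1)| = 7: not tricolorable
why: det 7 = |V(-1)|; not divisible by 3, so not tricolorable


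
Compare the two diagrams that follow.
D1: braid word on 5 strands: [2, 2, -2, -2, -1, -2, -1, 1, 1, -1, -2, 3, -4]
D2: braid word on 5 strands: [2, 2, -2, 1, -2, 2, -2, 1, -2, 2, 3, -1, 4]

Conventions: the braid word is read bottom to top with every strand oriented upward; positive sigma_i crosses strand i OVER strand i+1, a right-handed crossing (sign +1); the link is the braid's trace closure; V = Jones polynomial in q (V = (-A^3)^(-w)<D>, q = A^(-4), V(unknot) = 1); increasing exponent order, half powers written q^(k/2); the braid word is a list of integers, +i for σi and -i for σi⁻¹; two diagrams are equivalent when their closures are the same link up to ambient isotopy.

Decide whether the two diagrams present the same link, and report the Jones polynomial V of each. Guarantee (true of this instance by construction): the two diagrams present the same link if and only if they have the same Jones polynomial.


equivalent: no
D1 (bracket A^-7 + A; 13 crossings at w = -3): V = -q^(-5/2) - q^(-1/2)
V(D2) = -q^(-1/2) - q^(1/2)  [13 crossings, <D> = A^7 + A^11, w = +3]
observation: 2 values of V(q) split the 2 diagrams


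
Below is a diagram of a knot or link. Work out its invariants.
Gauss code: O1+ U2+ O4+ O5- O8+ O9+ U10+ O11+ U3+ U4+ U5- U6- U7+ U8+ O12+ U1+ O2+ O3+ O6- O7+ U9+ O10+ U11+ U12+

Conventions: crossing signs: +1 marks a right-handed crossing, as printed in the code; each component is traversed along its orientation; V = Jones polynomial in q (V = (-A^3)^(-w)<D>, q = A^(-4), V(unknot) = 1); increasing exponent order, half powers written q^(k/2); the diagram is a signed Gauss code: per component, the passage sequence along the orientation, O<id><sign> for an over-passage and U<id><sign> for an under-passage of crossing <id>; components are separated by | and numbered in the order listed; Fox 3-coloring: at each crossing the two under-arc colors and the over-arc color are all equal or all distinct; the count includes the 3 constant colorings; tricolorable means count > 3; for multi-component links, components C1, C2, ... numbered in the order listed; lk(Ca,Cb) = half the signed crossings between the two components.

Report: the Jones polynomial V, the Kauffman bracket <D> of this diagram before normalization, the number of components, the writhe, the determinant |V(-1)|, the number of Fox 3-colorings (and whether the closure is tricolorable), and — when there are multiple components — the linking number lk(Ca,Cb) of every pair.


Jones polynomial: V(q) = q^3 + q^5 - q^6 + q^7 - q^8 + q^9 - q^10
<D> = -A^-16 + A^-12 - A^-8 + A^-4 - 1 + A^4 + A^12; writhe +8
components 1, writhe +8 (12 crossings)
3-colorings: 3 of 3^12, det 7 — not tricolorable
note: |V(-1)| = 7: so not tricolorable, since 3 does not divide 7


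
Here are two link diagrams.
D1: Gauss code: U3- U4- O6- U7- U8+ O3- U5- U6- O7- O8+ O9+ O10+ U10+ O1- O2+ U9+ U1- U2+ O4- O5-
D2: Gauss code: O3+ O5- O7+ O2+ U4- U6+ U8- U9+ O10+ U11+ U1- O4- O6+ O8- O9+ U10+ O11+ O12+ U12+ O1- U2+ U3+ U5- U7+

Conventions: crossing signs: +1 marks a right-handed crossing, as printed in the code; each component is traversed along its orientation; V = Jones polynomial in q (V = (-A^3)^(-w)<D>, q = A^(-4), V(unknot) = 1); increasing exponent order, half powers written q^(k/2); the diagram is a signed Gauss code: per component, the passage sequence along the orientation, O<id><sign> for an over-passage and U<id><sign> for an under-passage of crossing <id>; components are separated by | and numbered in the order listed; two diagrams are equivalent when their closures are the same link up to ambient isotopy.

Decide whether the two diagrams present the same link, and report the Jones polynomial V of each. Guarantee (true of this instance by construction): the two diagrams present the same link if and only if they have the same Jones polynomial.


same link: no
V(D1) = -q^-4 + q^-3 + q^-1  [10 crossings, <D> = A^-2 + A^6 - A^10, w = -2]
D2 (bracket A^12; 12 crossings at w = +4): V = 1
note: comparing 2 Jones polynomials yields 2 groups


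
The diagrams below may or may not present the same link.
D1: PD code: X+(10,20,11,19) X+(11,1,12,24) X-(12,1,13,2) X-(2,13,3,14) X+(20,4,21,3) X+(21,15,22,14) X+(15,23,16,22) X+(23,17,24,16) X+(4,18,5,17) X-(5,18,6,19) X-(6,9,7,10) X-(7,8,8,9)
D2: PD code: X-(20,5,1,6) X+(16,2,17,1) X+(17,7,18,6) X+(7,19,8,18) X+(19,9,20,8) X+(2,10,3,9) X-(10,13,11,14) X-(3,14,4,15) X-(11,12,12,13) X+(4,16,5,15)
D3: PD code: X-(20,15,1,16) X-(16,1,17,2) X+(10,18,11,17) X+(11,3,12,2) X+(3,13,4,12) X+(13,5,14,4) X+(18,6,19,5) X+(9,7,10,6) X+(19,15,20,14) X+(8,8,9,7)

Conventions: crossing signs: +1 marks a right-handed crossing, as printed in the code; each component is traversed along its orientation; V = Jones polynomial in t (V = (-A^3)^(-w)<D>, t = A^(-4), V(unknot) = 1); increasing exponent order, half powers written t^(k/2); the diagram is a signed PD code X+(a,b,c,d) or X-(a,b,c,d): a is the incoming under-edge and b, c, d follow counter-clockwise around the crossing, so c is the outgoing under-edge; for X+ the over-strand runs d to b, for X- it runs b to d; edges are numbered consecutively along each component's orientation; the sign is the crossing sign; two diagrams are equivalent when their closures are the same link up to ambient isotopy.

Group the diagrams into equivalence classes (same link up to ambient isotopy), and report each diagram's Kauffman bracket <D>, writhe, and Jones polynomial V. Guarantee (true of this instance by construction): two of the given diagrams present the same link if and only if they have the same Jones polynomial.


equivalence classes: {D1, D2, D3}
D1 (bracket -A^-18 + A^-14 - A^-10 + 2A^-6 - A^-2 + A^2; 12 crossings at w = +2): V = t - t^2 + 2t^3 - t^4 + t^5 - t^6
V(D2) = t - t^2 + 2t^3 - t^4 + t^5 - t^6  [10 crossings, <D> = -A^-18 + A^-14 - A^-10 + 2A^-6 - A^-2 + A^2, w = +2]
V(D3) = t - t^2 + 2t^3 - t^4 + t^5 - t^6  (w +6, c 10, <D> = -A^-6 + A^-2 - A^2 + 2A^6 - A^10 + A^14)
observation: one V(t) for all 3 diagrams — one class (guaranteed)


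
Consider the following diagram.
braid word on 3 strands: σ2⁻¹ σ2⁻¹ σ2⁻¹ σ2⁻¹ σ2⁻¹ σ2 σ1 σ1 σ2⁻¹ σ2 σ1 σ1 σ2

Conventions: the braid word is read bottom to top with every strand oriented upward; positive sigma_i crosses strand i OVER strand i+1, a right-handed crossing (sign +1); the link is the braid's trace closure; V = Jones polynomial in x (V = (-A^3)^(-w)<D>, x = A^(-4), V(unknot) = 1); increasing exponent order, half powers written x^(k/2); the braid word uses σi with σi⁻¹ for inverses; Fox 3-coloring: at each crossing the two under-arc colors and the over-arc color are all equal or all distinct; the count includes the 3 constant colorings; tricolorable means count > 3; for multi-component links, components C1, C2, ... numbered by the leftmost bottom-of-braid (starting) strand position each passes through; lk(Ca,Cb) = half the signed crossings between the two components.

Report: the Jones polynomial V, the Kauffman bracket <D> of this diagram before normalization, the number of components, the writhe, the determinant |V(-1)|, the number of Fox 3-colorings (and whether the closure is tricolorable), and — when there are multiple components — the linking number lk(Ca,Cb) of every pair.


V(x) = x^(-5/2) - x^(-3/2) + x^(-1/2) - 3x^(1/2) + 2x^(3/2) - 2x^(5/2) + x^(7/2) - x^(9/2)
bracket: A^-15 - A^-11 + 2A^-7 - 2A^-3 + 3A - A^5 + A^9 - A^13, w = +1
2 components, writhe +1, over 13 crossings
lk(C1,C2) = +2
det 12, colorings 9 of 3^13 — tricolorable
observation: inverse pairs cancel, leaving σ2⁻¹ σ2⁻¹ σ2⁻¹ σ2⁻¹ σ1 σ1 σ1 σ1 σ2


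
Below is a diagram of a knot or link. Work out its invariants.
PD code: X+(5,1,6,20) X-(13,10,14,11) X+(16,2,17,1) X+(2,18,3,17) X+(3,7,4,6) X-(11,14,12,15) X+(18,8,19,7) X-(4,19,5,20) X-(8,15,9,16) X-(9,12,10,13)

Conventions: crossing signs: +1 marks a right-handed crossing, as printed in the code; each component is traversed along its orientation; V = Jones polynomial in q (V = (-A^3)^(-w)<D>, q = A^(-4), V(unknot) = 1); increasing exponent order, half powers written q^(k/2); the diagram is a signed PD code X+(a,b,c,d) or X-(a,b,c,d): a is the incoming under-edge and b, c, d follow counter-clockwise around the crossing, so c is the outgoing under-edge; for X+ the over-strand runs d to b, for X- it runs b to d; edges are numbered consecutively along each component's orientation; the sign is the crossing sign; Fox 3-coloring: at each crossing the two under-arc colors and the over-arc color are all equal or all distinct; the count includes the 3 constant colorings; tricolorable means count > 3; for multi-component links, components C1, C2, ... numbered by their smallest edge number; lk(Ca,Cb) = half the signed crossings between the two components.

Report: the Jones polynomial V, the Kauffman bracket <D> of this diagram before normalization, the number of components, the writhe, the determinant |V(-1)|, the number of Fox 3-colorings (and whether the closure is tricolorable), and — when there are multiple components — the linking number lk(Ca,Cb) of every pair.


V(q) = -q^-3 + q^-2 - q^-1 + 3 - q + q^2 - q^3
bracket: -A^-12 + A^-8 - A^-4 + 3 - A^4 + A^8 - A^12, w = 0
1 component, writhe 0, over 10 crossings
det 9, colorings 27 of 3^10 — tricolorable
observation: palindromic: swapping q for 1/q fixes V


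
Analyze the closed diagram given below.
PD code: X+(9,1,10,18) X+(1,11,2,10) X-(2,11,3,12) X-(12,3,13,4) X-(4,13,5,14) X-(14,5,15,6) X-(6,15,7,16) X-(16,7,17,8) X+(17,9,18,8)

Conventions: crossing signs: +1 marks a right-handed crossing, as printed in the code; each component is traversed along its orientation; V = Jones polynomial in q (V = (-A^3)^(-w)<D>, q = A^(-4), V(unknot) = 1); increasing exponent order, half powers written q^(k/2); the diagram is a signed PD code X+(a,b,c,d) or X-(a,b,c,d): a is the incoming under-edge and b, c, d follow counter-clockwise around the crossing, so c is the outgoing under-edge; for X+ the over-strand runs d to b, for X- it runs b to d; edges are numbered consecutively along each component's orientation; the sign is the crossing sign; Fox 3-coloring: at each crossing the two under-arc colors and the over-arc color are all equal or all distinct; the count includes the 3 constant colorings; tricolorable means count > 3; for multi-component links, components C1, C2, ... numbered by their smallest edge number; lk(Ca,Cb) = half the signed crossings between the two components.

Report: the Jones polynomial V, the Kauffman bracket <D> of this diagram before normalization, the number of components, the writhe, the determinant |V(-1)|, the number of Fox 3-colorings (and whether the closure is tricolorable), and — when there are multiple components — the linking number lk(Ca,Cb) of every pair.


V(q) = -q^-4 + q^-3 + q^-1
bracket: -A^-5 - A^3 + A^7, w = -3
1 component, writhe -3, over 9 crossings
det 3, colorings 9 of 3^9 — tricolorable
observation: V spans 3 powers of q: at least 3 crossings in any diagram


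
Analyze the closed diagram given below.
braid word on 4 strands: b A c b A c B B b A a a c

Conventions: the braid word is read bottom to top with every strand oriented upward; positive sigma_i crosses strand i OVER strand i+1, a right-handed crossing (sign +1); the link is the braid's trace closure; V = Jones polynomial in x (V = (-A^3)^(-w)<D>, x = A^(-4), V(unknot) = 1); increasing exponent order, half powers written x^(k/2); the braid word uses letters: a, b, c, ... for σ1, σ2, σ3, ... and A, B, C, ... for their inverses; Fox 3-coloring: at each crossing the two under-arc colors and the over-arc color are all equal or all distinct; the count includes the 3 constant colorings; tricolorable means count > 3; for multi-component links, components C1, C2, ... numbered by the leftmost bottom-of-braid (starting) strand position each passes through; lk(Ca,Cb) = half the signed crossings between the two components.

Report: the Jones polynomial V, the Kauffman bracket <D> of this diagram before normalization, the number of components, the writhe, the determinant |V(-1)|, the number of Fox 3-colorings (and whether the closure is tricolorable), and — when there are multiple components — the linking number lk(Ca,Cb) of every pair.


V = x^-1 - 1 + 2x - 2x^2 + 2x^3 - 2x^4 + x^5
<D> = -A^-11 + 2A^-7 - 2A^-3 + 2A - 2A^5 + A^9 - A^13 (w = +3)
1 component over 13 crossings, w = +3
3 Fox colorings among 3^13, |V(-1)| = 11: not tricolorable
why: the span of V is 6, forcing >= 6 crossings in any diagram


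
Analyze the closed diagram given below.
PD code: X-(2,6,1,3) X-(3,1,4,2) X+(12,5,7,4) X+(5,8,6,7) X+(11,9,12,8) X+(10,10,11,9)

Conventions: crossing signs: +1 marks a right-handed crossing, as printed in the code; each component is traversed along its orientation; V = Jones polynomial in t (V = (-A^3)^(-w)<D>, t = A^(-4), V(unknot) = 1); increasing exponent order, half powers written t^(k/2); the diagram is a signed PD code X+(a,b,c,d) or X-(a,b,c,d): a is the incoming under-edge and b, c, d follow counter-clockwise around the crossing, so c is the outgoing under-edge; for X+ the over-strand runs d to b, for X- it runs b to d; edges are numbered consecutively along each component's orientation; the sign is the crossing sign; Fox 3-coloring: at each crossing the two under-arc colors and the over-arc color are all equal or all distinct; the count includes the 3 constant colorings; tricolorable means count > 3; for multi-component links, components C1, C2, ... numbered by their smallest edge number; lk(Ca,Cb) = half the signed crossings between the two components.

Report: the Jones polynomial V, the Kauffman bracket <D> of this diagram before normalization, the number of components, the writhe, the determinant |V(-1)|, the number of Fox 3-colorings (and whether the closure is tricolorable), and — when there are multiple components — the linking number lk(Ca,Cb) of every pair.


V = t^-2 + 2 + t^2
<D> = A^-2 + 2A^6 + A^14 (w = +2)
3 components over 6 crossings, w = +2
lk(C1,C2): -1
lk(C1,C3) = 0
linking number lk(C2,C3) = +1
3 Fox colorings among 3^6, |V(-1)| = 4: not tricolorable
why: span 4 respects span(V) <= c + mu - 1 = 8 for this 3-component diagram


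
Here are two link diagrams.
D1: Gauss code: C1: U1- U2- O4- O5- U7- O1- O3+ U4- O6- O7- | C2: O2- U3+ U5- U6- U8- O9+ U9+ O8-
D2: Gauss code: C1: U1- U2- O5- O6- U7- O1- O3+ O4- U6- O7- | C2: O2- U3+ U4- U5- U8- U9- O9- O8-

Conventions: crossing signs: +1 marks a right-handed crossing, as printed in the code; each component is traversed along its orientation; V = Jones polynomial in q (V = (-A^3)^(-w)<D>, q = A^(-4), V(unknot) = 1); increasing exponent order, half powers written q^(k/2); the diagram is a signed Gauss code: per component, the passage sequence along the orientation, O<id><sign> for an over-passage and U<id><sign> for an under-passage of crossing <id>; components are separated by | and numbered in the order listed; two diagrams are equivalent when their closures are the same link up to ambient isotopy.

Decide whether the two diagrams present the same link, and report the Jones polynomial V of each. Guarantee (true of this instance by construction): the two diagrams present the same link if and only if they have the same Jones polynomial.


equivalent: yes
V(D1) = q^(-13/2) - q^(-11/2) + q^(-9/2) - 2q^(-7/2) - q^(-3/2)  (w -5, c 9, <D> = A^-9 + 2A^-1 - A^3 + A^7 - A^11)
V(D2) = q^(-13/2) - q^(-11/2) + q^(-9/2) - 2q^(-7/2) - q^(-3/2)  [9 crossings, <D> = A^-15 + 2A^-7 - A^-3 + A - A^5, w = -7]
key observation: one V(q) for all 2 diagrams — one class (guaranteed)


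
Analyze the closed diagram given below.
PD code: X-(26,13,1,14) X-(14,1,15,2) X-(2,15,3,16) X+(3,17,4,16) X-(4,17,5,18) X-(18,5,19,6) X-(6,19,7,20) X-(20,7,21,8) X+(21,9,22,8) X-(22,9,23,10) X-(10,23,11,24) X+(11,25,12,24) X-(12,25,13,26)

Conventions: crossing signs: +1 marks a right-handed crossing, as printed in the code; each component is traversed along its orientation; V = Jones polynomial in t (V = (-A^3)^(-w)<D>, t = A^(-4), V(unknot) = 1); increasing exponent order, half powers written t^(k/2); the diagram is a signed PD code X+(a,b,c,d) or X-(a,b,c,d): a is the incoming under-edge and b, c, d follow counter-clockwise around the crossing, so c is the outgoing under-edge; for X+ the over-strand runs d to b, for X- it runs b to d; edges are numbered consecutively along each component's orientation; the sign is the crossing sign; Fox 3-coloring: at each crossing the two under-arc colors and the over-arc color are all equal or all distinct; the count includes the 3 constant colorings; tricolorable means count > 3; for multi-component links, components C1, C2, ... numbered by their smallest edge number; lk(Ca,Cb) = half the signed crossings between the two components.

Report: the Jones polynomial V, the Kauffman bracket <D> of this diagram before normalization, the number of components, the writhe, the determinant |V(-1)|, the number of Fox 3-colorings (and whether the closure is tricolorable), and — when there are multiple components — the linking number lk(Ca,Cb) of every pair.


V(t) = -t^-10 + t^-9 - t^-8 + t^-7 - t^-6 + t^-5 + t^-3
bracket: -A^-9 - A^-1 + A^3 - A^7 + A^11 - A^15 + A^19, w = -7
1 component, writhe -7, over 13 crossings
det 7, colorings 3 of 3^13 — not tricolorable
observation: the span of V is 7, forcing >= 7 crossings in any diagram


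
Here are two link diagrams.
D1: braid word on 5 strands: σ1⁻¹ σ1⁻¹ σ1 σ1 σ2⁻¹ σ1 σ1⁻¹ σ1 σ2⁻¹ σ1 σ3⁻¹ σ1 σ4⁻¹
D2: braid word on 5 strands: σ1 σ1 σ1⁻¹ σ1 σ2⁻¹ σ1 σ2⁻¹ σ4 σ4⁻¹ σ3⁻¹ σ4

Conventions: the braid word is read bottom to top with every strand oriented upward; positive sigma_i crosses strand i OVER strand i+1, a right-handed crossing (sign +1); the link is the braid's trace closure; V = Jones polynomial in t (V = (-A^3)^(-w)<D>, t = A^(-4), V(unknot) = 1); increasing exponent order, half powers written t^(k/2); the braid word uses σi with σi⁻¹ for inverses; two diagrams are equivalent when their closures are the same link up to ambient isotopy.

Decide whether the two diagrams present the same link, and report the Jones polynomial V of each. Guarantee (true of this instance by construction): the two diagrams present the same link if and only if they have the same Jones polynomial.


equivalent: yes
V(D1) = -t^(-3/2) + t^(-1/2) - 2t^(1/2) + t^(3/2) - 2t^(5/2) + t^(7/2)  (w -1, c 13, <D> = -A^-17 + 2A^-13 - A^-9 + 2A^-5 - A^-1 + A^3)
V(D2) = -t^(-3/2) + t^(-1/2) - 2t^(1/2) + t^(3/2) - 2t^(5/2) + t^(7/2)  (w +1, c 11, <D> = -A^-11 + 2A^-7 - A^-3 + 2A - A^5 + A^9)
why: one V(t) for all 2 diagrams — one class (guaranteed)


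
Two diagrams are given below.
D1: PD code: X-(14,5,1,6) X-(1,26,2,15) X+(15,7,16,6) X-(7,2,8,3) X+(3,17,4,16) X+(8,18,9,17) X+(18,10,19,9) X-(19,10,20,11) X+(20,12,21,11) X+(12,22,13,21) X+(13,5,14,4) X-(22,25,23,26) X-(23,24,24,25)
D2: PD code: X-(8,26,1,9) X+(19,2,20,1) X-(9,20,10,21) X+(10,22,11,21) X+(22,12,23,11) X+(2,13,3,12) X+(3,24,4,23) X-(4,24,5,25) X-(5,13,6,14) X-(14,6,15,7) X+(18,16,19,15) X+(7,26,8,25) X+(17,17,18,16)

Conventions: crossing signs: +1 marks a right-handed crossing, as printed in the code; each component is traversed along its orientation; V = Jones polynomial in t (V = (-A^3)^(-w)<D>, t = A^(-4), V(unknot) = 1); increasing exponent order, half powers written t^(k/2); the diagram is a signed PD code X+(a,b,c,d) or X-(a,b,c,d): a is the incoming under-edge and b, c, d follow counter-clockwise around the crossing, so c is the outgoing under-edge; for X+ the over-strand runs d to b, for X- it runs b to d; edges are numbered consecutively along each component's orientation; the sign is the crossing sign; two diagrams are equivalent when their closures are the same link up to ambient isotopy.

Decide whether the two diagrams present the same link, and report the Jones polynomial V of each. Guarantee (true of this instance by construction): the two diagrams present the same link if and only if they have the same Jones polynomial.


same link: no
V(D1) = -t^(1/2) + t^(3/2) - t^(5/2) - t^(9/2)  [13 crossings, <D> = A^-15 + A^-7 - A^-3 + A, w = +1]
D2 (bracket A^7 + A^11; 13 crossings at w = +3): V = -t^(-1/2) - t^(1/2)
note: 2 classes among 2 diagrams; unequal V(t) rules out equality


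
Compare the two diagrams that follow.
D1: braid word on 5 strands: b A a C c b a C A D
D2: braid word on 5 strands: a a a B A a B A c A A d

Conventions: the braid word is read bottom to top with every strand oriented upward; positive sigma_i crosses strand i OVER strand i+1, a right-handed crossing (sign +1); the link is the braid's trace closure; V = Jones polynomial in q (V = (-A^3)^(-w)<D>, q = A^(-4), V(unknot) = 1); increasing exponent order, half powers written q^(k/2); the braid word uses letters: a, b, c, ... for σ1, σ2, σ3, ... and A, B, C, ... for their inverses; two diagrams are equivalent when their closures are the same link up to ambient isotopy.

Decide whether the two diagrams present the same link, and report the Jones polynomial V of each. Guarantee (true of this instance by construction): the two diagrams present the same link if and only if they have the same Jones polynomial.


equivalent: no
V(D1) = 1 + q + q^2 + q^3  (w 0, c 10, <D> = A^-12 + A^-8 + A^-4 + 1)
V(D2) = q^-3 + q^-2 + q^-1 + 1  (w 0, c 12, <D> = 1 + A^4 + A^8 + A^12)
why: V(q) takes 2 values over 2 diagrams, fixing the grouping


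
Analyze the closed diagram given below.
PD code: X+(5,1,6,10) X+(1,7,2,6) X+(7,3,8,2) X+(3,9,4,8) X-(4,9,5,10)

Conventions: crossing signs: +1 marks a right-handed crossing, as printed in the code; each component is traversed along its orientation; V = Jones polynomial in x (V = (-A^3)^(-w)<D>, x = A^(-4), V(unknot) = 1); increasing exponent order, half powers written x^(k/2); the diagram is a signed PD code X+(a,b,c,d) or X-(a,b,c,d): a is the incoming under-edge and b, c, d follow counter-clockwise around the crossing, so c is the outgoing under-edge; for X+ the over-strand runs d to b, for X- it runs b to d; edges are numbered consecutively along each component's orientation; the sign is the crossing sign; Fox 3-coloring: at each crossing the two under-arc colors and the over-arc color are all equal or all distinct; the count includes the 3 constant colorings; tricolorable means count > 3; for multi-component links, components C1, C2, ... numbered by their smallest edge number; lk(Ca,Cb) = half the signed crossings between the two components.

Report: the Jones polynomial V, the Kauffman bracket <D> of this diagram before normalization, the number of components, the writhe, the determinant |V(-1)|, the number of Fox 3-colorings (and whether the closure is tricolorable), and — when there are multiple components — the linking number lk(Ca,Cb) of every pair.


V(x) = x + x^3 - x^4
bracket: A^-7 - A^-3 - A^5, w = +3
1 component, writhe +3, over 5 crossings
det 3, colorings 9 of 3^5 — tricolorable
observation: |V(-1)| = 3: so tricolorable, since 3 divides 3
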